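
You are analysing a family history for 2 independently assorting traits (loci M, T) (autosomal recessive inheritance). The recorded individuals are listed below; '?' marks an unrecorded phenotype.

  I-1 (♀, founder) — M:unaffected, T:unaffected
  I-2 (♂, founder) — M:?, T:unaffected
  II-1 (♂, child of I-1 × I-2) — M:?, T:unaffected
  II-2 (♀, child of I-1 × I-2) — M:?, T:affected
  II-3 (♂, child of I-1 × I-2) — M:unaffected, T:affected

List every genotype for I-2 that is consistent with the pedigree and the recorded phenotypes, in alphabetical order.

I-2 ∈ {MM Tt, Mm Tt, mm Tt}

M/I-1 un ·: MM|Mm
M/I-2 ? ·: MM|Mm|mm
M/II-1 ? I-1×I-2: MM|Mm|mm
M/II-2 ? I-1×I-2: MM|Mm|mm
M/II-3 un I-1×I-2: MM|Mm
⇒ M over [I-1,I-2,II-1,II-2,II-3]: 40 consistent
T/I-1 un ·: Tt
T/I-2 un ·: Tt
T/II-1 un I-1×I-2: TT|Tt
T/II-2 aff I-1×I-2: tt
T/II-3 aff I-1×I-2: tt
⇒ T over [I-1,I-2,II-1,II-2,II-3]: 2 consistent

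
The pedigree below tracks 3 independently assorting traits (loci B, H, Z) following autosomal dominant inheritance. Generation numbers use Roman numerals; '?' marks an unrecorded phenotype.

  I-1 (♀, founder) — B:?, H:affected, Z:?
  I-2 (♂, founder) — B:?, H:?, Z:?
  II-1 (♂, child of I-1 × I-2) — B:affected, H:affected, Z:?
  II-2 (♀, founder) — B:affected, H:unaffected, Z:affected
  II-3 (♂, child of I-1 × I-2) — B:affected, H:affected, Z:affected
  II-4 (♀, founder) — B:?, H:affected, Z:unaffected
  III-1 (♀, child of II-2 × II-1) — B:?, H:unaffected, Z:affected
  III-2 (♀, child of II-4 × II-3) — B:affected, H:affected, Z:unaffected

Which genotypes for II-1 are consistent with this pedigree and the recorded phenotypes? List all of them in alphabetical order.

II-1 ∈ {BB Hh ZZ, BB Hh Zz, BB Hh zz, Bb Hh ZZ, Bb Hh Zz, Bb Hh zz}

B/I-1 ? ·: bb|Bb|BB
B/I-2 ? ·: bb|Bb|BB
B/II-1 aff I-1×I-2: Bb|BB
B/II-2 aff ·: Bb|BB
B/II-3 aff I-1×I-2: Bb|BB
B/II-4 ? ·: bb|Bb|BB
B/III-1 ? II-2×II-1: bb|Bb|BB
B/III-2 aff II-4×II-3: Bb|BB
⇒ B over [I-1,I-2,II-1,II-2,II-3,II-4,III-1,III-2]: 328 consistent
H/I-1 aff ·: Hh|HH
H/I-2 ? ·: hh|Hh|HH
H/II-1 aff I-1×I-2: Hh
H/II-2 un ·: hh
H/II-3 aff I-1×I-2: Hh|HH
H/II-4 aff ·: Hh|HH
H/III-1 un II-2×II-1: hh
H/III-2 aff II-4×II-3: Hh|HH
⇒ H over [I-1,I-2,II-1,II-2,II-3,II-4,III-1,III-2]: 29 consistent
Z/I-1 ? ·: zz|Zz|ZZ
Z/I-2 ? ·: zz|Zz|ZZ
Z/II-1 ? I-1×I-2: zz|Zz|ZZ
Z/II-2 aff ·: Zz|ZZ
Z/II-3 aff I-1×I-2: Zz
Z/II-4 un ·: zz
Z/III-1 aff II-2×II-1: Zz|ZZ
Z/III-2 un II-4×II-3: zz
⇒ Z over [I-1,I-2,II-1,II-2,II-3,II-4,III-1,III-2]: 43 consistent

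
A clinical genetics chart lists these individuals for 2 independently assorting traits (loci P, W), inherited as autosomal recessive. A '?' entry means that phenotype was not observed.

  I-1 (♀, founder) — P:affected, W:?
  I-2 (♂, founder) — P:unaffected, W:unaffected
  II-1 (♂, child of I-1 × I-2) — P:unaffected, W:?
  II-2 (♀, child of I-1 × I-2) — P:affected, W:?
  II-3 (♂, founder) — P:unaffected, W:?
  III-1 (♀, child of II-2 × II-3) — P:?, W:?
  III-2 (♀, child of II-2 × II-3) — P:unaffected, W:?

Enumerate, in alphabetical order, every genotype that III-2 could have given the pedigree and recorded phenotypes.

P/I-1 aff ·: pp
P/I-2 un ·: Pp
P/II-1 un I-1×I-2: Pp
P/II-2 aff I-1×I-2: pp
P/II-3 un ·: PP|Pp
P/III-1 ? II-2×II-3: Pp|pp
P/III-2 un II-2×II-3: Pp
⇒ P over [I-1,I-2,II-1,II-2,II-3,III-1,III-2]: 3 consistent
W/I-1 ? ·: WW|Ww|ww
W/I-2 un ·: WW|Ww
W/II-1 ? I-1×I-2: WW|Ww|ww
W/II-2 ? I-1×I-2: WW|Ww|ww
W/II-3 ? ·: WW|Ww|ww
W/III-1 ? II-2×II-3: WW|Ww|ww
W/III-2 ? II-2×II-3: WW|Ww|ww
⇒ W over [I-1,I-2,II-1,II-2,II-3,III-1,III-2]: 248 consistent

III-2 ∈ {Pp WW, Pp Ww, Pp ww}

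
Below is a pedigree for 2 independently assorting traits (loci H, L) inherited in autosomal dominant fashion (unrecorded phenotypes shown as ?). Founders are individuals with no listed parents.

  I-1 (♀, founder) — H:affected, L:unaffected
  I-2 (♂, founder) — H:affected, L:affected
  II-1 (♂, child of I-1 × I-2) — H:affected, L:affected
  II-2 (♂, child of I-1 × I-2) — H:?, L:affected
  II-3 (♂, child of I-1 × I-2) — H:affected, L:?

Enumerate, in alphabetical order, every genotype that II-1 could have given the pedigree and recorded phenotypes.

II-1 ∈ {HH Ll, Hh Ll}

H/I-1 aff ·: Hh|HH
H/I-2 aff ·: Hh|HH
H/II-1 aff I-1×I-2: Hh|HH
H/II-2 ? I-1×I-2: hh|Hh|HH
H/II-3 aff I-1×I-2: Hh|HH
⇒ H over [I-1,I-2,II-1,II-2,II-3]: 29 consistent
L/I-1 un ·: ll
L/I-2 aff ·: Ll|LL
L/II-1 aff I-1×I-2: Ll
L/II-2 aff I-1×I-2: Ll
L/II-3 ? I-1×I-2: ll|Ll
⇒ L over [I-1,I-2,II-1,II-2,II-3]: 3 consistent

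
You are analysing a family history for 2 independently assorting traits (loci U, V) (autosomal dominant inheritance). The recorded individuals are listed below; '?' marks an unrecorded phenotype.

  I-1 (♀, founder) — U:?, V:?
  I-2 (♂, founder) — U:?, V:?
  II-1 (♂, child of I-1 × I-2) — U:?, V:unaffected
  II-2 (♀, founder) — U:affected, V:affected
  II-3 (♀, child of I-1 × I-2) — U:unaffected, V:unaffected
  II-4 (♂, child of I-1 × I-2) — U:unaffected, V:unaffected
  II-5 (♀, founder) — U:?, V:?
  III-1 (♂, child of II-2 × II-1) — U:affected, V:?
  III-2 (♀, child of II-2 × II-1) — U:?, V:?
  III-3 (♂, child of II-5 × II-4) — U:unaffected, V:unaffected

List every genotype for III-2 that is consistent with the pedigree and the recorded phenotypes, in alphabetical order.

U/I-1 ? ·: uu|Uu
U/I-2 ? ·: uu|Uu
U/II-1 ? I-1×I-2: uu|Uu|UU
U/II-2 aff ·: Uu|UU
U/II-3 un I-1×I-2: uu
U/II-4 un I-1×I-2: uu
U/II-5 ? ·: uu|Uu
U/III-1 aff II-2×II-1: Uu|UU
U/III-2 ? II-2×II-1: uu|Uu|UU
U/III-3 un II-5×II-4: uu
⇒ U over [I-1,I-2,II-1,II-2,II-3,II-4,II-5,III-1,III-2,III-3]: 94 consistent
V/I-1 ? ·: vv|Vv
V/I-2 ? ·: vv|Vv
V/II-1 un I-1×I-2: vv
V/II-2 aff ·: Vv|VV
V/II-3 un I-1×I-2: vv
V/II-4 un I-1×I-2: vv
V/II-5 ? ·: vv|Vv
V/III-1 ? II-2×II-1: vv|Vv
V/III-2 ? II-2×II-1: vv|Vv
V/III-3 un II-5×II-4: vv
⇒ V over [I-1,I-2,II-1,II-2,II-3,II-4,II-5,III-1,III-2,III-3]: 40 consistent

III-2 ∈ {UU Vv, UU vv, Uu Vv, Uu vv, uu Vv, uu vv}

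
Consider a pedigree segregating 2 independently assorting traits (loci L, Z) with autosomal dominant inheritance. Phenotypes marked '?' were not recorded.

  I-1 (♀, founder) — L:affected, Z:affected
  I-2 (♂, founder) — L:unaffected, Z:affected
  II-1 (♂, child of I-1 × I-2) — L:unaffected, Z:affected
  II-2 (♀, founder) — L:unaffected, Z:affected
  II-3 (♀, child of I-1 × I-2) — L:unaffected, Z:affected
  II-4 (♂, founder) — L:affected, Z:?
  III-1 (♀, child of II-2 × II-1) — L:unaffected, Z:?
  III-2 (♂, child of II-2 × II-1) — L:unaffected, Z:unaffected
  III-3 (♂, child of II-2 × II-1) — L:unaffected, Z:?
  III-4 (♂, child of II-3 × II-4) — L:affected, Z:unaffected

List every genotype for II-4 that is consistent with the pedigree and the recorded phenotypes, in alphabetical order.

II-4 ∈ {LL Zz, LL zz, Ll Zz, Ll zz}

L/I-1 aff ·: Ll
L/I-2 un ·: ll
L/II-1 un I-1×I-2: ll
L/II-2 un ·: ll
L/II-3 un I-1×I-2: ll
L/II-4 aff ·: Ll|LL
L/III-1 un II-2×II-1: ll
L/III-2 un II-2×II-1: ll
L/III-3 un II-2×II-1: ll
L/III-4 aff II-3×II-4: Ll
⇒ L over [I-1,I-2,II-1,II-2,II-3,II-4,III-1,III-2,III-3,III-4]: 2 consistent
Z/I-1 aff ·: Zz|ZZ
Z/I-2 aff ·: Zz|ZZ
Z/II-1 aff I-1×I-2: Zz
Z/II-2 aff ·: Zz
Z/II-3 aff I-1×I-2: Zz
Z/II-4 ? ·: zz|Zz
Z/III-1 ? II-2×II-1: zz|Zz|ZZ
Z/III-2 un II-2×II-1: zz
Z/III-3 ? II-2×II-1: zz|Zz|ZZ
Z/III-4 un II-3×II-4: zz
⇒ Z over [I-1,I-2,II-1,II-2,II-3,II-4,III-1,III-2,III-3,III-4]: 54 consistent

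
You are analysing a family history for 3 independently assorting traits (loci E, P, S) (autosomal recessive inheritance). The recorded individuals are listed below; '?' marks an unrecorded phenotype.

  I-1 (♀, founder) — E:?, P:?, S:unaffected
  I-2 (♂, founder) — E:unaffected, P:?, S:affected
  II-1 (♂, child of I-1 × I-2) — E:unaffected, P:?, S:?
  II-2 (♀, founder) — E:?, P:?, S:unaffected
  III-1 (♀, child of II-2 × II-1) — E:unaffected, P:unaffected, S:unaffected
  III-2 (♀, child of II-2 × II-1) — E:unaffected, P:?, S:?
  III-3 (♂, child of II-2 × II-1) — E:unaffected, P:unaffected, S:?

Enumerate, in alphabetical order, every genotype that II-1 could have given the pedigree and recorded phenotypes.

II-1 ∈ {EE PP Ss, EE PP ss, EE Pp Ss, EE Pp ss, EE pp Ss, EE pp ss, Ee PP Ss, Ee PP ss, Ee Pp Ss, Ee Pp ss, Ee pp Ss, Ee pp ss}

E/I-1 ? ·: EE|Ee|ee
E/I-2 un ·: EE|Ee
E/II-1 un I-1×I-2: EE|Ee
E/II-2 ? ·: EE|Ee|ee
E/III-1 un II-2×II-1: EE|Ee
E/III-2 un II-2×II-1: EE|Ee
E/III-3 un II-2×II-1: EE|Ee
⇒ E over [I-1,I-2,II-1,II-2,III-1,III-2,III-3]: 125 consistent
P/I-1 ? ·: PP|Pp|pp
P/I-2 ? ·: PP|Pp|pp
P/II-1 ? I-1×I-2: PP|Pp|pp
P/II-2 ? ·: PP|Pp|pp
P/III-1 un II-2×II-1: PP|Pp
P/III-2 ? II-2×II-1: PP|Pp|pp
P/III-3 un II-2×II-1: PP|Pp
⇒ P over [I-1,I-2,II-1,II-2,III-1,III-2,III-3]: 206 consistent
S/I-1 un ·: SS|Ss
S/I-2 aff ·: ss
S/II-1 ? I-1×I-2: Ss|ss
S/II-2 un ·: SS|Ss
S/III-1 un II-2×II-1: SS|Ss
S/III-2 ? II-2×II-1: SS|Ss|ss
S/III-3 ? II-2×II-1: SS|Ss|ss
⇒ S over [I-1,I-2,II-1,II-2,III-1,III-2,III-3]: 57 consistent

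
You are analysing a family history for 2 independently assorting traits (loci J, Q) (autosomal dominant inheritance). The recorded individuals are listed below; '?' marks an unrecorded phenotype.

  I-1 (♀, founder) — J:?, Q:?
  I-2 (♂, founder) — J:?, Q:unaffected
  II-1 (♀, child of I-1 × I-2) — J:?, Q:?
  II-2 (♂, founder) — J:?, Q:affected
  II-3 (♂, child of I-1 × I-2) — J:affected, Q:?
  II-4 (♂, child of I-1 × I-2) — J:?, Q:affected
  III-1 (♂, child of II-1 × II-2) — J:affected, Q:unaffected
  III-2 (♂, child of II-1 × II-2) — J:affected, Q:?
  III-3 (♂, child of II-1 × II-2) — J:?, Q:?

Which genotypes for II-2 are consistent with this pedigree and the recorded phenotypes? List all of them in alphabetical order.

J/I-1 ? ·: jj|Jj|JJ
J/I-2 ? ·: jj|Jj|JJ
J/II-1 ? I-1×I-2: jj|Jj|JJ
J/II-2 ? ·: jj|Jj|JJ
J/II-3 aff I-1×I-2: Jj|JJ
J/II-4 ? I-1×I-2: jj|Jj|JJ
J/III-1 aff II-1×II-2: Jj|JJ
J/III-2 aff II-1×II-2: Jj|JJ
J/III-3 ? II-1×II-2: jj|Jj|JJ
⇒ J over [I-1,I-2,II-1,II-2,II-3,II-4,III-1,III-2,III-3]: 620 consistent
Q/I-1 ? ·: Qq|QQ
Q/I-2 un ·: qq
Q/II-1 ? I-1×I-2: qq|Qq
Q/II-2 aff ·: Qq
Q/II-3 ? I-1×I-2: qq|Qq
Q/II-4 aff I-1×I-2: Qq
Q/III-1 un II-1×II-2: qq
Q/III-2 ? II-1×II-2: qq|Qq|QQ
Q/III-3 ? II-1×II-2: qq|Qq|QQ
⇒ Q over [I-1,I-2,II-1,II-2,II-3,II-4,III-1,III-2,III-3]: 35 consistent

II-2 ∈ {JJ Qq, Jj Qq, jj Qq}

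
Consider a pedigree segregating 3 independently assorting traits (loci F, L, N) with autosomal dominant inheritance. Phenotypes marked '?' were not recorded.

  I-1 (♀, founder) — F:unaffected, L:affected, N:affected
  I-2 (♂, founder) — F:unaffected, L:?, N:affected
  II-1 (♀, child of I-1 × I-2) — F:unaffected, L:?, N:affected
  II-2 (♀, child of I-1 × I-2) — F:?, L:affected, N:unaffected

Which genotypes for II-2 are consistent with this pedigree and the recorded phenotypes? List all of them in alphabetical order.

II-2 ∈ {ff LL nn, ff Ll nn}

F/I-1 un ·: ff
F/I-2 un ·: ff
F/II-1 un I-1×I-2: ff
F/II-2 ? I-1×I-2: ff
⇒ F over [I-1,I-2,II-1,II-2]: 1 consistent
L/I-1 aff ·: Ll|LL
L/I-2 ? ·: ll|Ll|LL
L/II-1 ? I-1×I-2: ll|Ll|LL
L/II-2 aff I-1×I-2: Ll|LL
⇒ L over [I-1,I-2,II-1,II-2]: 18 consistent
N/I-1 aff ·: Nn
N/I-2 aff ·: Nn
N/II-1 aff I-1×I-2: Nn|NN
N/II-2 un I-1×I-2: nn
⇒ N over [I-1,I-2,II-1,II-2]: 2 consistent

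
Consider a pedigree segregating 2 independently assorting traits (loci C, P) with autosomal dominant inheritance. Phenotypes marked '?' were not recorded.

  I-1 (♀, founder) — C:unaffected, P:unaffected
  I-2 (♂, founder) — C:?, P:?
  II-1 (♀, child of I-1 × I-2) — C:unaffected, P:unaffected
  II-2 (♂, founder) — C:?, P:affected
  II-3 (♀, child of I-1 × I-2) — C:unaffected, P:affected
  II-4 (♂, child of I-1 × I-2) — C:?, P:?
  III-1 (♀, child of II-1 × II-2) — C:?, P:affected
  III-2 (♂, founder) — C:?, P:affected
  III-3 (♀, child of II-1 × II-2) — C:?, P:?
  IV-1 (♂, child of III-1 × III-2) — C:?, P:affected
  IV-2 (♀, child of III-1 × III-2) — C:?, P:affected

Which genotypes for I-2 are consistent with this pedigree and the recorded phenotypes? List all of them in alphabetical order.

I-2 ∈ {Cc Pp, cc Pp}

C/I-1 un ·: cc
C/I-2 ? ·: cc|Cc
C/II-1 un I-1×I-2: cc
C/II-2 ? ·: cc|Cc|CC
C/II-3 un I-1×I-2: cc
C/II-4 ? I-1×I-2: cc|Cc
C/III-1 ? II-1×II-2: cc|Cc
C/III-2 ? ·: cc|Cc|CC
C/III-3 ? II-1×II-2: cc|Cc
C/IV-1 ? III-1×III-2: cc|Cc|CC
C/IV-2 ? III-1×III-2: cc|Cc|CC
⇒ C over [I-1,I-2,II-1,II-2,II-3,II-4,III-1,III-2,III-3,IV-1,IV-2]: 207 consistent
P/I-1 un ·: pp
P/I-2 ? ·: Pp
P/II-1 un I-1×I-2: pp
P/II-2 aff ·: Pp|PP
P/II-3 aff I-1×I-2: Pp
P/II-4 ? I-1×I-2: pp|Pp
P/III-1 aff II-1×II-2: Pp
P/III-2 aff ·: Pp|PP
P/III-3 ? II-1×II-2: pp|Pp
P/IV-1 aff III-1×III-2: Pp|PP
P/IV-2 aff III-1×III-2: Pp|PP
⇒ P over [I-1,I-2,II-1,II-2,II-3,II-4,III-1,III-2,III-3,IV-1,IV-2]: 48 consistent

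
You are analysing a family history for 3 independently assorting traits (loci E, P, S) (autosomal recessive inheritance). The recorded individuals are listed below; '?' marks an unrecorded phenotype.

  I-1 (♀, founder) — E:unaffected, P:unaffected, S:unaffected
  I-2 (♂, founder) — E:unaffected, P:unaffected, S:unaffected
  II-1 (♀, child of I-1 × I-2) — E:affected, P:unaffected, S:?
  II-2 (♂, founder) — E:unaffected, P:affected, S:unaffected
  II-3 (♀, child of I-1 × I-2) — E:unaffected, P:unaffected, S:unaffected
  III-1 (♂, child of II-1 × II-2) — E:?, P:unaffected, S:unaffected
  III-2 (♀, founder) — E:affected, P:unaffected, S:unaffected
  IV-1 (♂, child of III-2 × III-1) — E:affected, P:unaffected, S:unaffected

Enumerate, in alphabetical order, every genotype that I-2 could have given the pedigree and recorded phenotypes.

E/I-1 un ·: Ee
E/I-2 un ·: Ee
E/II-1 aff I-1×I-2: ee
E/II-2 un ·: EE|Ee
E/II-3 un I-1×I-2: EE|Ee
E/III-1 ? II-1×II-2: Ee|ee
E/III-2 aff ·: ee
E/IV-1 aff III-2×III-1: ee
⇒ E over [I-1,I-2,II-1,II-2,II-3,III-1,III-2,IV-1]: 6 consistent
P/I-1 un ·: PP|Pp
P/I-2 un ·: PP|Pp
P/II-1 un I-1×I-2: PP|Pp
P/II-2 aff ·: pp
P/II-3 un I-1×I-2: PP|Pp
P/III-1 un II-1×II-2: Pp
P/III-2 un ·: PP|Pp
P/IV-1 un III-2×III-1: PP|Pp
⇒ P over [I-1,I-2,II-1,II-2,II-3,III-1,III-2,IV-1]: 52 consistent
S/I-1 un ·: SS|Ss
S/I-2 un ·: SS|Ss
S/II-1 ? I-1×I-2: SS|Ss|ss
S/II-2 un ·: SS|Ss
S/II-3 un I-1×I-2: SS|Ss
S/III-1 un II-1×II-2: SS|Ss
S/III-2 un ·: SS|Ss
S/IV-1 un III-2×III-1: SS|Ss
⇒ S over [I-1,I-2,II-1,II-2,II-3,III-1,III-2,IV-1]: 170 consistent

I-2 ∈ {Ee PP SS, Ee PP Ss, Ee Pp SS, Ee Pp Ss}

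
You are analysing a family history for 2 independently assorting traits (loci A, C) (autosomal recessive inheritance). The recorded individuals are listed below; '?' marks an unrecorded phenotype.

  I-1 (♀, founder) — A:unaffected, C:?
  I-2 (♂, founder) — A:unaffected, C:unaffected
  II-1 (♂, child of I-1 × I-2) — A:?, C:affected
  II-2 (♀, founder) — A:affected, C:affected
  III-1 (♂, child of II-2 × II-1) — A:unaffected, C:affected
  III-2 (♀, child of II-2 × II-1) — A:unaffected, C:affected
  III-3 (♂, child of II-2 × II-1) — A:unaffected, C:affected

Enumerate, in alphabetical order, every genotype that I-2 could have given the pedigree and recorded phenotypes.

I-2 ∈ {AA Cc, Aa Cc}

A/I-1 un ·: AA|Aa
A/I-2 un ·: AA|Aa
A/II-1 ? I-1×I-2: AA|Aa
A/II-2 aff ·: aa
A/III-1 un II-2×II-1: Aa
A/III-2 un II-2×II-1: Aa
A/III-3 un II-2×II-1: Aa
⇒ A over [I-1,I-2,II-1,II-2,III-1,III-2,III-3]: 7 consistent
C/I-1 ? ·: Cc|cc
C/I-2 un ·: Cc
C/II-1 aff I-1×I-2: cc
C/II-2 aff ·: cc
C/III-1 aff II-2×II-1: cc
C/III-2 aff II-2×II-1: cc
C/III-3 aff II-2×II-1: cc
⇒ C over [I-1,I-2,II-1,II-2,III-1,III-2,III-3]: 2 consistent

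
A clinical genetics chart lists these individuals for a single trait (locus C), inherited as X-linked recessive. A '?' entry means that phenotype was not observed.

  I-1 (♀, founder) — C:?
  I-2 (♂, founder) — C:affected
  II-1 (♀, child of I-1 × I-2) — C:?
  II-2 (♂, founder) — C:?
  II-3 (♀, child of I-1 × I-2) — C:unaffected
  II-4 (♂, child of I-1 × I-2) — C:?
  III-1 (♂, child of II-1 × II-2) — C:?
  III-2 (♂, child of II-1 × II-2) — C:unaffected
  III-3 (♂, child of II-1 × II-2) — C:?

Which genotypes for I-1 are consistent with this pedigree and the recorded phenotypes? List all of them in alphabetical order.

I-1 ∈ {X^CX^C, X^CX^c}

C/I-1 ? ·: X^CX^C|X^CX^c
C/I-2 aff ·: X^cY
C/II-1 ? I-1×I-2: X^CX^c
C/II-2 ? ·: X^CY|X^cY
C/II-3 un I-1×I-2: X^CX^c
C/II-4 ? I-1×I-2: X^CY|X^cY
C/III-1 ? II-1×II-2: X^CY|X^cY
C/III-2 un II-1×II-2: X^CY
C/III-3 ? II-1×II-2: X^CY|X^cY
⇒ C over [I-1,I-2,II-1,II-2,II-3,II-4,III-1,III-2,III-3]: 24 consistent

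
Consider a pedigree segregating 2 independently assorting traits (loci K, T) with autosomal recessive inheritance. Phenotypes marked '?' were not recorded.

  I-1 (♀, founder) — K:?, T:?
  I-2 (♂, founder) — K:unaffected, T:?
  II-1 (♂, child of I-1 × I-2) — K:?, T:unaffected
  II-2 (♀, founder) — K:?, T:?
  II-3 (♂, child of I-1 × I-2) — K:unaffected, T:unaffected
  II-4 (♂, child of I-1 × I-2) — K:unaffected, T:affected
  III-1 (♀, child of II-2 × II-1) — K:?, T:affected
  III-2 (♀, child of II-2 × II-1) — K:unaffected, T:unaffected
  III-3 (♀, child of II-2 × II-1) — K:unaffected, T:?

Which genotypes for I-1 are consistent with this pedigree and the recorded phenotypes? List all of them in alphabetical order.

I-1 ∈ {KK Tt, KK tt, Kk Tt, Kk tt, kk Tt, kk tt}

K/I-1 ? ·: KK|Kk|kk
K/I-2 un ·: KK|Kk
K/II-1 ? I-1×I-2: KK|Kk|kk
K/II-2 ? ·: KK|Kk|kk
K/II-3 un I-1×I-2: KK|Kk
K/II-4 un I-1×I-2: KK|Kk
K/III-1 ? II-2×II-1: KK|Kk|kk
K/III-2 un II-2×II-1: KK|Kk
K/III-3 un II-2×II-1: KK|Kk
⇒ K over [I-1,I-2,II-1,II-2,II-3,II-4,III-1,III-2,III-3]: 453 consistent
T/I-1 ? ·: Tt|tt
T/I-2 ? ·: Tt|tt
T/II-1 un I-1×I-2: Tt
T/II-2 ? ·: Tt|tt
T/II-3 un I-1×I-2: TT|Tt
T/II-4 aff I-1×I-2: tt
T/III-1 aff II-2×II-1: tt
T/III-2 un II-2×II-1: TT|Tt
T/III-3 ? II-2×II-1: TT|Tt|tt
⇒ T over [I-1,I-2,II-1,II-2,II-3,II-4,III-1,III-2,III-3]: 32 consistent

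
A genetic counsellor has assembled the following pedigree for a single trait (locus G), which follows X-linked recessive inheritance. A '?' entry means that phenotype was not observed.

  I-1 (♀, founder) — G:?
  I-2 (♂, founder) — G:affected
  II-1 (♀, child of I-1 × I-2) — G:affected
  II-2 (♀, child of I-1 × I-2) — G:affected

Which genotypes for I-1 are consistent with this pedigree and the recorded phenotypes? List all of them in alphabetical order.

I-1 ∈ {X^GX^g, X^gX^g}

G/I-1 ? ·: X^GX^g|X^gX^g
G/I-2 aff ·: X^gY
G/II-1 aff I-1×I-2: X^gX^g
G/II-2 aff I-1×I-2: X^gX^g
⇒ G over [I-1,I-2,II-1,II-2]: 2 consistent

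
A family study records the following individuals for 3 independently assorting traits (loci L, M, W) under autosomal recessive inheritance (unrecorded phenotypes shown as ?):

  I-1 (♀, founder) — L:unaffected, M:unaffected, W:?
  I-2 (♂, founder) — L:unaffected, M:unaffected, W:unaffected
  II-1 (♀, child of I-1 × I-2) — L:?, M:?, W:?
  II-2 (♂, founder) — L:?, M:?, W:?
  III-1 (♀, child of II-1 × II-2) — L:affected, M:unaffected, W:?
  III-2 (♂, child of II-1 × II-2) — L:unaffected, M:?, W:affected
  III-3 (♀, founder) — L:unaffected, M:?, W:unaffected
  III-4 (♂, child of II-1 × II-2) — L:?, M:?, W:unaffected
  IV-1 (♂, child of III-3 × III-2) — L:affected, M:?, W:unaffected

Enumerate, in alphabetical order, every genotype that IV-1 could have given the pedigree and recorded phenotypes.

IV-1 ∈ {ll MM Ww, ll Mm Ww, ll mm Ww}

L/I-1 un ·: LL|Ll
L/I-2 un ·: LL|Ll
L/II-1 ? I-1×I-2: Ll|ll
L/II-2 ? ·: Ll|ll
L/III-1 aff II-1×II-2: ll
L/III-2 un II-1×II-2: Ll
L/III-3 un ·: Ll
L/III-4 ? II-1×II-2: LL|Ll|ll
L/IV-1 aff III-3×III-2: ll
⇒ L over [I-1,I-2,II-1,II-2,III-1,III-2,III-3,III-4,IV-1]: 17 consistent
M/I-1 un ·: MM|Mm
M/I-2 un ·: MM|Mm
M/II-1 ? I-1×I-2: MM|Mm|mm
M/II-2 ? ·: MM|Mm|mm
M/III-1 un II-1×II-2: MM|Mm
M/III-2 ? II-1×II-2: MM|Mm|mm
M/III-3 ? ·: MM|Mm|mm
M/III-4 ? II-1×II-2: MM|Mm|mm
M/IV-1 ? III-3×III-2: MM|Mm|mm
⇒ M over [I-1,I-2,II-1,II-2,III-1,III-2,III-3,III-4,IV-1]: 717 consistent
W/I-1 ? ·: WW|Ww|ww
W/I-2 un ·: WW|Ww
W/II-1 ? I-1×I-2: Ww|ww
W/II-2 ? ·: Ww|ww
W/III-1 ? II-1×II-2: WW|Ww|ww
W/III-2 aff II-1×II-2: ww
W/III-3 un ·: WW|Ww
W/III-4 un II-1×II-2: WW|Ww
W/IV-1 un III-3×III-2: Ww
⇒ W over [I-1,I-2,II-1,II-2,III-1,III-2,III-3,III-4,IV-1]: 88 consistent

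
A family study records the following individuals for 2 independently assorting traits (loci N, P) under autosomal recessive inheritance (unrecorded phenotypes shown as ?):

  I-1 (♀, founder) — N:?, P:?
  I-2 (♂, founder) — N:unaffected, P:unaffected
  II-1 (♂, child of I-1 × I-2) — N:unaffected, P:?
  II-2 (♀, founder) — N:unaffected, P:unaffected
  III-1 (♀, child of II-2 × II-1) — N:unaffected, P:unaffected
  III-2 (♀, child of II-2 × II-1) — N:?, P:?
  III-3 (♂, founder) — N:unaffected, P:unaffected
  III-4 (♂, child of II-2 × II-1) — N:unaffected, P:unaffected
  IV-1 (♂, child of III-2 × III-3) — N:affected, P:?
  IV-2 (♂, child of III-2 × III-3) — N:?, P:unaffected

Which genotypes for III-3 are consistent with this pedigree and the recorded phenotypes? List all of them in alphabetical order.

III-3 ∈ {Nn PP, Nn Pp}

N/I-1 ? ·: NN|Nn|nn
N/I-2 un ·: NN|Nn
N/II-1 un I-1×I-2: NN|Nn
N/II-2 un ·: NN|Nn
N/III-1 un II-2×II-1: NN|Nn
N/III-2 ? II-2×II-1: Nn|nn
N/III-3 un ·: Nn
N/III-4 un II-2×II-1: NN|Nn
N/IV-1 aff III-2×III-3: nn
N/IV-2 ? III-2×III-3: NN|Nn|nn
⇒ N over [I-1,I-2,II-1,II-2,III-1,III-2,III-3,III-4,IV-1,IV-2]: 208 consistent
P/I-1 ? ·: PP|Pp|pp
P/I-2 un ·: PP|Pp
P/II-1 ? I-1×I-2: PP|Pp|pp
P/II-2 un ·: PP|Pp
P/III-1 un II-2×II-1: PP|Pp
P/III-2 ? II-2×II-1: PP|Pp|pp
P/III-3 un ·: PP|Pp
P/III-4 un II-2×II-1: PP|Pp
P/IV-1 ? III-2×III-3: PP|Pp|pp
P/IV-2 un III-2×III-3: PP|Pp
⇒ P over [I-1,I-2,II-1,II-2,III-1,III-2,III-3,III-4,IV-1,IV-2]: 966 consistent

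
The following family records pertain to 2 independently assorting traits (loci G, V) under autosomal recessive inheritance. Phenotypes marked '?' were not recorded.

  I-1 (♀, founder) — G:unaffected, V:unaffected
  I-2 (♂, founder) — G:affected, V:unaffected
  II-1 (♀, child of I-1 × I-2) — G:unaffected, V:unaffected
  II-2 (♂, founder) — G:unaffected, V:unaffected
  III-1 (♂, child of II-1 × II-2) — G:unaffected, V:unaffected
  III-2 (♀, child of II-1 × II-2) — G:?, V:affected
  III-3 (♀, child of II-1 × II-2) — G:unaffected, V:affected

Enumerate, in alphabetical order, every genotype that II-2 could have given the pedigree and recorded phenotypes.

II-2 ∈ {GG Vv, Gg Vv}

G/I-1 un ·: GG|Gg
G/I-2 aff ·: gg
G/II-1 un I-1×I-2: Gg
G/II-2 un ·: GG|Gg
G/III-1 un II-1×II-2: GG|Gg
G/III-2 ? II-1×II-2: GG|Gg|gg
G/III-3 un II-1×II-2: GG|Gg
⇒ G over [I-1,I-2,II-1,II-2,III-1,III-2,III-3]: 40 consistent
V/I-1 un ·: VV|Vv
V/I-2 un ·: VV|Vv
V/II-1 un I-1×I-2: Vv
V/II-2 un ·: Vv
V/III-1 un II-1×II-2: VV|Vv
V/III-2 aff II-1×II-2: vv
V/III-3 aff II-1×II-2: vv
⇒ V over [I-1,I-2,II-1,II-2,III-1,III-2,III-3]: 6 consistent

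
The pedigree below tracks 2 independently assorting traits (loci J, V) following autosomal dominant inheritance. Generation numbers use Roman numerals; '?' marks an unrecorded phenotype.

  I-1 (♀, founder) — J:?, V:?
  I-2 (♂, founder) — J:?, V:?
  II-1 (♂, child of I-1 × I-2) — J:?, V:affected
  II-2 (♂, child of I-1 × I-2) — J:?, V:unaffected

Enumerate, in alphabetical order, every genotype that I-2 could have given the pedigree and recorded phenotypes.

J/I-1 ? ·: jj|Jj|JJ
J/I-2 ? ·: jj|Jj|JJ
J/II-1 ? I-1×I-2: jj|Jj|JJ
J/II-2 ? I-1×I-2: jj|Jj|JJ
⇒ J over [I-1,I-2,II-1,II-2]: 29 consistent
V/I-1 ? ·: vv|Vv
V/I-2 ? ·: vv|Vv
V/II-1 aff I-1×I-2: Vv|VV
V/II-2 un I-1×I-2: vv
⇒ V over [I-1,I-2,II-1,II-2]: 4 consistent

I-2 ∈ {JJ Vv, JJ vv, Jj Vv, Jj vv, jj Vv, jj vv}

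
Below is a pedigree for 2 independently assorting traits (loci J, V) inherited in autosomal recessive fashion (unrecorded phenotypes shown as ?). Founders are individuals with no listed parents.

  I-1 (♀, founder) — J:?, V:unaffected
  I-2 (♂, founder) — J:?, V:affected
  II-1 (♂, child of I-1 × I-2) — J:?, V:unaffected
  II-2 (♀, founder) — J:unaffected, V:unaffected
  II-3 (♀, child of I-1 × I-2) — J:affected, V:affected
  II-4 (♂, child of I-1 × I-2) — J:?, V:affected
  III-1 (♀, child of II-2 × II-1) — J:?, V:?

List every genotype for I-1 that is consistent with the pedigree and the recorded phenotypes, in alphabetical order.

I-1 ∈ {Jj Vv, jj Vv}

J/I-1 ? ·: Jj|jj
J/I-2 ? ·: Jj|jj
J/II-1 ? I-1×I-2: JJ|Jj|jj
J/II-2 un ·: JJ|Jj
J/II-3 aff I-1×I-2: jj
J/II-4 ? I-1×I-2: JJ|Jj|jj
J/III-1 ? II-2×II-1: JJ|Jj|jj
⇒ J over [I-1,I-2,II-1,II-2,II-3,II-4,III-1]: 68 consistent
V/I-1 un ·: Vv
V/I-2 aff ·: vv
V/II-1 un I-1×I-2: Vv
V/II-2 un ·: VV|Vv
V/II-3 aff I-1×I-2: vv
V/II-4 aff I-1×I-2: vv
V/III-1 ? II-2×II-1: VV|Vv|vv
⇒ V over [I-1,I-2,II-1,II-2,II-3,II-4,III-1]: 5 consistent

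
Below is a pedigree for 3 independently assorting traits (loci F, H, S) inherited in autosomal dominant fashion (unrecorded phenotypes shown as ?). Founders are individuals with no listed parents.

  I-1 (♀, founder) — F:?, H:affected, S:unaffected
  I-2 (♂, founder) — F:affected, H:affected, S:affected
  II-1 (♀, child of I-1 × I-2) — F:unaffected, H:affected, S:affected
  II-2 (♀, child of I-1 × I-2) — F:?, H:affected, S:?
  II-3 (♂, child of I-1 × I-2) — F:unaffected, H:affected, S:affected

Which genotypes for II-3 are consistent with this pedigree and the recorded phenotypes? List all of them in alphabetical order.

F/I-1 ? ·: ff|Ff
F/I-2 aff ·: Ff
F/II-1 un I-1×I-2: ff
F/II-2 ? I-1×I-2: ff|Ff|FF
F/II-3 un I-1×I-2: ff
⇒ F over [I-1,I-2,II-1,II-2,II-3]: 5 consistent
H/I-1 aff ·: Hh|HH
H/I-2 aff ·: Hh|HH
H/II-1 aff I-1×I-2: Hh|HH
H/II-2 aff I-1×I-2: Hh|HH
H/II-3 aff I-1×I-2: Hh|HH
⇒ H over [I-1,I-2,II-1,II-2,II-3]: 25 consistent
S/I-1 un ·: ss
S/I-2 aff ·: Ss|SS
S/II-1 aff I-1×I-2: Ss
S/II-2 ? I-1×I-2: ss|Ss
S/II-3 aff I-1×I-2: Ss
⇒ S over [I-1,I-2,II-1,II-2,II-3]: 3 consistent

II-3 ∈ {ff HH Ss, ff Hh Ss}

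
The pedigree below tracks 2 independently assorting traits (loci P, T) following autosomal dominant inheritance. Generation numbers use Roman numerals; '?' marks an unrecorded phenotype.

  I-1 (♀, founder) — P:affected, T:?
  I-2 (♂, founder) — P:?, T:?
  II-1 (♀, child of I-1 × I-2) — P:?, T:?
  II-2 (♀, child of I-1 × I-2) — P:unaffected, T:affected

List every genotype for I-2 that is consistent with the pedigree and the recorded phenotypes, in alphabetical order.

I-2 ∈ {Pp TT, Pp Tt, Pp tt, pp TT, pp Tt, pp tt}

P/I-1 aff ·: Pp
P/I-2 ? ·: pp|Pp
P/II-1 ? I-1×I-2: pp|Pp|PP
P/II-2 un I-1×I-2: pp
⇒ P over [I-1,I-2,II-1,II-2]: 5 consistent
T/I-1 ? ·: tt|Tt|TT
T/I-2 ? ·: tt|Tt|TT
T/II-1 ? I-1×I-2: tt|Tt|TT
T/II-2 aff I-1×I-2: Tt|TT
⇒ T over [I-1,I-2,II-1,II-2]: 21 consistent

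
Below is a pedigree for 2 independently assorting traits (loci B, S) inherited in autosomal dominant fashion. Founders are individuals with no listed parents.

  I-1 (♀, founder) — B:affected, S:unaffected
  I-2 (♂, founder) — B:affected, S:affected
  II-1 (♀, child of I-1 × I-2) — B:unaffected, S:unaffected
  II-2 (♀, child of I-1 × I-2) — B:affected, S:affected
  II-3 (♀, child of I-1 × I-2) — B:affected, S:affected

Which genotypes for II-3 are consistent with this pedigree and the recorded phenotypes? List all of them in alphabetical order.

B/I-1 aff ·: Bb
B/I-2 aff ·: Bb
B/II-1 un I-1×I-2: bb
B/II-2 aff I-1×I-2: Bb|BB
B/II-3 aff I-1×I-2: Bb|BB
⇒ B over [I-1,I-2,II-1,II-2,II-3]: 4 consistent
S/I-1 un ·: ss
S/I-2 aff ·: Ss
S/II-1 un I-1×I-2: ss
S/II-2 aff I-1×I-2: Ss
S/II-3 aff I-1×I-2: Ss
⇒ S over [I-1,I-2,II-1,II-2,II-3]: 1 consistent

II-3 ∈ {BB Ss, Bb Ss}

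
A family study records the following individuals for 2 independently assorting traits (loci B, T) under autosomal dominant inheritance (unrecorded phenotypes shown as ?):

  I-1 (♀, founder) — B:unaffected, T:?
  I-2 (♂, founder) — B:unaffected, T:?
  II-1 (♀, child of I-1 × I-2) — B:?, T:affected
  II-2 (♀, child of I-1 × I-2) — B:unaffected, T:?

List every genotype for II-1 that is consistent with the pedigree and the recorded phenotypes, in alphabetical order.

B/I-1 un ·: bb
B/I-2 un ·: bb
B/II-1 ? I-1×I-2: bb
B/II-2 un I-1×I-2: bb
⇒ B over [I-1,I-2,II-1,II-2]: 1 consistent
T/I-1 ? ·: tt|Tt|TT
T/I-2 ? ·: tt|Tt|TT
T/II-1 aff I-1×I-2: Tt|TT
T/II-2 ? I-1×I-2: tt|Tt|TT
⇒ T over [I-1,I-2,II-1,II-2]: 21 consistent

II-1 ∈ {bb TT, bb Tt}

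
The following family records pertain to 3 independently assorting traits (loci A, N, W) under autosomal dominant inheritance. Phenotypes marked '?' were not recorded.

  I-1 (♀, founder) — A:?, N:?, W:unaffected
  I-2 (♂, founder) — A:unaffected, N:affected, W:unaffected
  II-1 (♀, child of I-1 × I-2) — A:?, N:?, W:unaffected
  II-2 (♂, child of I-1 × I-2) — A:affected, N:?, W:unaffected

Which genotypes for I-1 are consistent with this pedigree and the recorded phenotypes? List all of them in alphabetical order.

A/I-1 ? ·: Aa|AA
A/I-2 un ·: aa
A/II-1 ? I-1×I-2: aa|Aa
A/II-2 aff I-1×I-2: Aa
⇒ A over [I-1,I-2,II-1,II-2]: 3 consistent
N/I-1 ? ·: nn|Nn|NN
N/I-2 aff ·: Nn|NN
N/II-1 ? I-1×I-2: nn|Nn|NN
N/II-2 ? I-1×I-2: nn|Nn|NN
⇒ N over [I-1,I-2,II-1,II-2]: 23 consistent
W/I-1 un ·: ww
W/I-2 un ·: ww
W/II-1 un I-1×I-2: ww
W/II-2 un I-1×I-2: ww
⇒ W over [I-1,I-2,II-1,II-2]: 1 consistent

I-1 ∈ {AA NN ww, AA Nn ww, AA nn ww, Aa NN ww, Aa Nn ww, Aa nn ww}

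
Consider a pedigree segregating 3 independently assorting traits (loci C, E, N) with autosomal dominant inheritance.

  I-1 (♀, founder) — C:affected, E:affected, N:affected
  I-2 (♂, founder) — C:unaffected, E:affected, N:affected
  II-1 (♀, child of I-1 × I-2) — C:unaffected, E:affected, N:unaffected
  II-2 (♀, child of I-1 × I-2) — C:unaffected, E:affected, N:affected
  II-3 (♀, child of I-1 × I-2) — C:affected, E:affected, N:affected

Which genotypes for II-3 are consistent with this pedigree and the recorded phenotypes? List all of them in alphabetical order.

II-3 ∈ {Cc EE NN, Cc EE Nn, Cc Ee NN, Cc Ee Nn}

C/I-1 aff ·: Cc
C/I-2 un ·: cc
C/II-1 un I-1×I-2: cc
C/II-2 un I-1×I-2: cc
C/II-3 aff I-1×I-2: Cc
⇒ C over [I-1,I-2,II-1,II-2,II-3]: 1 consistent
E/I-1 aff ·: Ee|EE
E/I-2 aff ·: Ee|EE
E/II-1 aff I-1×I-2: Ee|EE
E/II-2 aff I-1×I-2: Ee|EE
E/II-3 aff I-1×I-2: Ee|EE
⇒ E over [I-1,I-2,II-1,II-2,II-3]: 25 consistent
N/I-1 aff ·: Nn
N/I-2 aff ·: Nn
N/II-1 un I-1×I-2: nn
N/II-2 aff I-1×I-2: Nn|NN
N/II-3 aff I-1×I-2: Nn|NN
⇒ N over [I-1,I-2,II-1,II-2,II-3]: 4 consistent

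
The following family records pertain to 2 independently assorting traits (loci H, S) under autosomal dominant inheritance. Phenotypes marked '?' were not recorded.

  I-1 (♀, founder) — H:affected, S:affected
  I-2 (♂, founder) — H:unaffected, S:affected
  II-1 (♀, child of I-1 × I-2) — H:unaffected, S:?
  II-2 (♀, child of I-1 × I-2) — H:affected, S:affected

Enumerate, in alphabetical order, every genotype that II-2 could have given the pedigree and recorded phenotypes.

H/I-1 aff ·: Hh
H/I-2 un ·: hh
H/II-1 un I-1×I-2: hh
H/II-2 aff I-1×I-2: Hh
⇒ H over [I-1,I-2,II-1,II-2]: 1 consistent
S/I-1 aff ·: Ss|SS
S/I-2 aff ·: Ss|SS
S/II-1 ? I-1×I-2: ss|Ss|SS
S/II-2 aff I-1×I-2: Ss|SS
⇒ S over [I-1,I-2,II-1,II-2]: 15 consistent

II-2 ∈ {Hh SS, Hh Ss}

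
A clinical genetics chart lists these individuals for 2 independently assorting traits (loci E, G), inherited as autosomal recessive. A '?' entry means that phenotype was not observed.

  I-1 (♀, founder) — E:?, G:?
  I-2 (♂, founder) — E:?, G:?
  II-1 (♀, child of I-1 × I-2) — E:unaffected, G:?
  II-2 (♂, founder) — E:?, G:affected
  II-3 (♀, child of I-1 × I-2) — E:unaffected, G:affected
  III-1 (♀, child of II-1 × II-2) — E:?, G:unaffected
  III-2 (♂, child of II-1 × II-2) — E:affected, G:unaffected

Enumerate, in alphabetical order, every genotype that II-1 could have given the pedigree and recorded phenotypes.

E/I-1 ? ·: EE|Ee|ee
E/I-2 ? ·: EE|Ee|ee
E/II-1 un I-1×I-2: Ee
E/II-2 ? ·: Ee|ee
E/II-3 un I-1×I-2: EE|Ee
E/III-1 ? II-1×II-2: EE|Ee|ee
E/III-2 aff II-1×II-2: ee
⇒ E over [I-1,I-2,II-1,II-2,II-3,III-1,III-2]: 50 consistent
G/I-1 ? ·: Gg|gg
G/I-2 ? ·: Gg|gg
G/II-1 ? I-1×I-2: GG|Gg
G/II-2 aff ·: gg
G/II-3 aff I-1×I-2: gg
G/III-1 un II-1×II-2: Gg
G/III-2 un II-1×II-2: Gg
⇒ G over [I-1,I-2,II-1,II-2,II-3,III-1,III-2]: 4 consistent

II-1 ∈ {Ee GG, Ee Gg}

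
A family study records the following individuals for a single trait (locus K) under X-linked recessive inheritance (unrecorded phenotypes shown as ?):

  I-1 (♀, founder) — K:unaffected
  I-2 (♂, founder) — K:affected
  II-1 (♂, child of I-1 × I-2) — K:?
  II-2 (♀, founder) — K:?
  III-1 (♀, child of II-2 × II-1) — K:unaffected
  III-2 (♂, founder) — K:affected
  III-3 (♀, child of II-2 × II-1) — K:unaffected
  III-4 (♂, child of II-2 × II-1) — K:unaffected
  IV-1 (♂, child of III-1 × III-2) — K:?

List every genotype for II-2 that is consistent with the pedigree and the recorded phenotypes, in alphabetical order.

K/I-1 un ·: X^KX^K|X^KX^k
K/I-2 aff ·: X^kY
K/II-1 ? I-1×I-2: X^KY|X^kY
K/II-2 ? ·: X^KX^K|X^KX^k
K/III-1 un II-2×II-1: X^KX^K|X^KX^k
K/III-2 aff ·: X^kY
K/III-3 un II-2×II-1: X^KX^K|X^KX^k
K/III-4 un II-2×II-1: X^KY
K/IV-1 ? III-1×III-2: X^KY|X^kY
⇒ K over [I-1,I-2,II-1,II-2,III-1,III-2,III-3,III-4,IV-1]: 18 consistent

II-2 ∈ {X^KX^K, X^KX^k}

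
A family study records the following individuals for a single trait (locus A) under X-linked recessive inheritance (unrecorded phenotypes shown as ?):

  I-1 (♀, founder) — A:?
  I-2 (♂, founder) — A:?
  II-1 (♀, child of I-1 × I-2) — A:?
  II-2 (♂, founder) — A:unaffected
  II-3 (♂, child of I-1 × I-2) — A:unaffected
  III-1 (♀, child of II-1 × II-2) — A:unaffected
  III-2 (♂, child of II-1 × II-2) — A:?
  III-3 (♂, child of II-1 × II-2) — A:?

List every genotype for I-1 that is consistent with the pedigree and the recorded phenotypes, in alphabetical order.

A/I-1 ? ·: X^AX^A|X^AX^a
A/I-2 ? ·: X^AY|X^aY
A/II-1 ? I-1×I-2: X^AX^A|X^AX^a|X^aX^a
A/II-2 un ·: X^AY
A/II-3 un I-1×I-2: X^AY
A/III-1 un II-1×II-2: X^AX^A|X^AX^a
A/III-2 ? II-1×II-2: X^AY|X^aY
A/III-3 ? II-1×II-2: X^AY|X^aY
⇒ A over [I-1,I-2,II-1,II-2,II-3,III-1,III-2,III-3]: 27 consistent

I-1 ∈ {X^AX^A, X^AX^a}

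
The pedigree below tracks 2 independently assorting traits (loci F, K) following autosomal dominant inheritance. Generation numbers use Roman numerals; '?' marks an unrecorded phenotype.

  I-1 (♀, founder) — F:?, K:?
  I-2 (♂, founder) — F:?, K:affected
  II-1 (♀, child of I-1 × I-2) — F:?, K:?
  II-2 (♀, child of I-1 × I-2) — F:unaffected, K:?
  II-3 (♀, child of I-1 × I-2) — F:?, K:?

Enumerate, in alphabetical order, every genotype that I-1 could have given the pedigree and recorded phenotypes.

I-1 ∈ {Ff KK, Ff Kk, Ff kk, ff KK, ff Kk, ff kk}

F/I-1 ? ·: ff|Ff
F/I-2 ? ·: ff|Ff
F/II-1 ? I-1×I-2: ff|Ff|FF
F/II-2 un I-1×I-2: ff
F/II-3 ? I-1×I-2: ff|Ff|FF
⇒ F over [I-1,I-2,II-1,II-2,II-3]: 18 consistent
K/I-1 ? ·: kk|Kk|KK
K/I-2 aff ·: Kk|KK
K/II-1 ? I-1×I-2: kk|Kk|KK
K/II-2 ? I-1×I-2: kk|Kk|KK
K/II-3 ? I-1×I-2: kk|Kk|KK
⇒ K over [I-1,I-2,II-1,II-2,II-3]: 53 consistent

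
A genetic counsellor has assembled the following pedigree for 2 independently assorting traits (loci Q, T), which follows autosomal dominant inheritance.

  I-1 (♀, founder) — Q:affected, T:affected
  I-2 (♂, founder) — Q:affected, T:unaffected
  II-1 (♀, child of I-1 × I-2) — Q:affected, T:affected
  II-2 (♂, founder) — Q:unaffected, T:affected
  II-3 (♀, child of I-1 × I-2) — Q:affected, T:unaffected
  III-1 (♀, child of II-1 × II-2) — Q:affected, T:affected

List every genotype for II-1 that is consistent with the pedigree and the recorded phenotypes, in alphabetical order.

Q/I-1 aff ·: Qq|QQ
Q/I-2 aff ·: Qq|QQ
Q/II-1 aff I-1×I-2: Qq|QQ
Q/II-2 un ·: qq
Q/II-3 aff I-1×I-2: Qq|QQ
Q/III-1 aff II-1×II-2: Qq
⇒ Q over [I-1,I-2,II-1,II-2,II-3,III-1]: 13 consistent
T/I-1 aff ·: Tt
T/I-2 un ·: tt
T/II-1 aff I-1×I-2: Tt
T/II-2 aff ·: Tt|TT
T/II-3 un I-1×I-2: tt
T/III-1 aff II-1×II-2: Tt|TT
⇒ T over [I-1,I-2,II-1,II-2,II-3,III-1]: 4 consistent

II-1 ∈ {QQ Tt, Qq Tt}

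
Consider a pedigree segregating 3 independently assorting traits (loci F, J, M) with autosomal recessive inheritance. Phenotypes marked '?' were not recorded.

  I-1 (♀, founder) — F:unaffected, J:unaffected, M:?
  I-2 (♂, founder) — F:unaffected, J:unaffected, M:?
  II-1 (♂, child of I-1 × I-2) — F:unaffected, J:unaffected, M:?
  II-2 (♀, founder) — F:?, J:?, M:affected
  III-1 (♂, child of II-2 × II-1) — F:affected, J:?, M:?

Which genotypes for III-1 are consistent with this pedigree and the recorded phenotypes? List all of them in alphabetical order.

F/I-1 un ·: FF|Ff
F/I-2 un ·: FF|Ff
F/II-1 un I-1×I-2: Ff
F/II-2 ? ·: Ff|ff
F/III-1 aff II-2×II-1: ff
⇒ F over [I-1,I-2,II-1,II-2,III-1]: 6 consistent
J/I-1 un ·: JJ|Jj
J/I-2 un ·: JJ|Jj
J/II-1 un I-1×I-2: JJ|Jj
J/II-2 ? ·: JJ|Jj|jj
J/III-1 ? II-2×II-1: JJ|Jj|jj
⇒ J over [I-1,I-2,II-1,II-2,III-1]: 37 consistent
M/I-1 ? ·: MM|Mm|mm
M/I-2 ? ·: MM|Mm|mm
M/II-1 ? I-1×I-2: MM|Mm|mm
M/II-2 aff ·: mm
M/III-1 ? II-2×II-1: Mm|mm
⇒ M over [I-1,I-2,II-1,II-2,III-1]: 22 consistent

III-1 ∈ {ff JJ Mm, ff JJ mm, ff Jj Mm, ff Jj mm, ff jj Mm, ff jj mm}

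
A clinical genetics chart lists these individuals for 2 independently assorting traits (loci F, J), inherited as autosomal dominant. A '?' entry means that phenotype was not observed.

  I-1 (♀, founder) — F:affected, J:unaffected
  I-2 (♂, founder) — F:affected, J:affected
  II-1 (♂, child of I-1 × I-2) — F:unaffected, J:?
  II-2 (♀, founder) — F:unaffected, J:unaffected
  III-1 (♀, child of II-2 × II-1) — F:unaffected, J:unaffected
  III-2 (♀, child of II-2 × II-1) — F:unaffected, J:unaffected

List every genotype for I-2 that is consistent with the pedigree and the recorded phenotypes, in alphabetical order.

F/I-1 aff ·: Ff
F/I-2 aff ·: Ff
F/II-1 un I-1×I-2: ff
F/II-2 un ·: ff
F/III-1 un II-2×II-1: ff
F/III-2 un II-2×II-1: ff
⇒ F over [I-1,I-2,II-1,II-2,III-1,III-2]: 1 consistent
J/I-1 un ·: jj
J/I-2 aff ·: Jj|JJ
J/II-1 ? I-1×I-2: jj|Jj
J/II-2 un ·: jj
J/III-1 un II-2×II-1: jj
J/III-2 un II-2×II-1: jj
⇒ J over [I-1,I-2,II-1,II-2,III-1,III-2]: 3 consistent

I-2 ∈ {Ff JJ, Ff Jj}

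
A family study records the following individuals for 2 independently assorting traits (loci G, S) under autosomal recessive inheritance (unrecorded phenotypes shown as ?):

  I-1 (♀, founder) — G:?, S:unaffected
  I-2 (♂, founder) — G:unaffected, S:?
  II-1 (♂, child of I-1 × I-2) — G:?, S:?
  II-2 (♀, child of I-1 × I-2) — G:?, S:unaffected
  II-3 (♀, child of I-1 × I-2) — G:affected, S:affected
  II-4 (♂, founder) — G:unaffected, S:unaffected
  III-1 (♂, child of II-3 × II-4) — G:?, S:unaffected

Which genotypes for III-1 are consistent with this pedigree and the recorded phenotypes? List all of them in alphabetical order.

III-1 ∈ {Gg Ss, gg Ss}

G/I-1 ? ·: Gg|gg
G/I-2 un ·: Gg
G/II-1 ? I-1×I-2: GG|Gg|gg
G/II-2 ? I-1×I-2: GG|Gg|gg
G/II-3 aff I-1×I-2: gg
G/II-4 un ·: GG|Gg
G/III-1 ? II-3×II-4: Gg|gg
⇒ G over [I-1,I-2,II-1,II-2,II-3,II-4,III-1]: 39 consistent
S/I-1 un ·: Ss
S/I-2 ? ·: Ss|ss
S/II-1 ? I-1×I-2: SS|Ss|ss
S/II-2 un I-1×I-2: SS|Ss
S/II-3 aff I-1×I-2: ss
S/II-4 un ·: SS|Ss
S/III-1 un II-3×II-4: Ss
⇒ S over [I-1,I-2,II-1,II-2,II-3,II-4,III-1]: 16 consistent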